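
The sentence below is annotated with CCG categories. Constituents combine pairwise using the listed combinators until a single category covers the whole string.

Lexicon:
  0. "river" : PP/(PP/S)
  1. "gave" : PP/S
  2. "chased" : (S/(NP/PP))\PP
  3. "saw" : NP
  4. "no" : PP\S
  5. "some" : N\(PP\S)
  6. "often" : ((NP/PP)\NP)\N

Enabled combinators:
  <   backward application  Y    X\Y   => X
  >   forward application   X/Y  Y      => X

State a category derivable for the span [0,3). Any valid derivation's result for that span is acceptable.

S/(NP/PP)

[0,7] S   >
  [0,3] S/(NP/PP)   <
    [0,2] PP   >
      [0,1] "river" : PP/(PP/S)
      [1,2] "gave" : PP/S
    [2,3] "chased" : (S/(NP/PP))\PP
  [3,7] NP/PP   <
    [3,4] "saw" : NP
    [4,7] (NP/PP)\NP   <
      [4,6] N   <
        [4,5] "no" : PP\S
        [5,6] "some" : N\(PP\S)
      [6,7] "often" : ((NP/PP)\NP)\N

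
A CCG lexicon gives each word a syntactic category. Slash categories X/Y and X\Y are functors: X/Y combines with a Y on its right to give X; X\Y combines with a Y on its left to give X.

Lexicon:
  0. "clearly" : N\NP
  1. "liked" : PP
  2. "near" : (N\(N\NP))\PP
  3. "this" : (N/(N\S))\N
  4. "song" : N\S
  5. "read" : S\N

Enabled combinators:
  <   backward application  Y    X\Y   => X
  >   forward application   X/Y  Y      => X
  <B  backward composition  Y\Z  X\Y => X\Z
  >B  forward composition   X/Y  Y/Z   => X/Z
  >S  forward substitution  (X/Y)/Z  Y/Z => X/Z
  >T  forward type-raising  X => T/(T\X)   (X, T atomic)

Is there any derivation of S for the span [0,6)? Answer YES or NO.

YES

[0,6] S   <
  [0,5] N   >
    [0,4] N/(N\S)   <
      [0,3] N   <
        [0,1] "clearly" : N\NP
        [1,3] N\(N\NP)   <
          [1,2] "liked" : PP
          [2,3] "near" : (N\(N\NP))\PP
      [3,4] "this" : (N/(N\S))\N
    [4,5] "song" : N\S
  [5,6] "read" : S\N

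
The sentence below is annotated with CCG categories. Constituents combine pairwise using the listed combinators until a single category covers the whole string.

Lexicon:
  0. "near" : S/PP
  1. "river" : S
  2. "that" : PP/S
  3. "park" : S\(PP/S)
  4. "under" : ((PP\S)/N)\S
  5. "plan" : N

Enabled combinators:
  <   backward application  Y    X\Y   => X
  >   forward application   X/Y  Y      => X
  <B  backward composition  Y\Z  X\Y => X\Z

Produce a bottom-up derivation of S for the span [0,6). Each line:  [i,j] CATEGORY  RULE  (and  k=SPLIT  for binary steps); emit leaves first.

[0,6] S   >
  [0,1] "near" : S/PP
  [1,6] PP   <
    [1,2] "river" : S
    [2,6] PP\S   >
      [2,5] (PP\S)/N   <
        [2,4] S   <
          [2,3] "that" : PP/S
          [3,4] "park" : S\(PP/S)
        [4,5] "under" : ((PP\S)/N)\S
      [5,6] "plan" : N

[0,1] S/PP  lex  "near"
[1,2] S  lex  "river"
[2,3] PP/S  lex  "that"
[3,4] S\(PP/S)  lex  "park"
[2,4] S  <  k=3
[4,5] ((PP\S)/N)\S  lex  "under"
[2,5] (PP\S)/N  <  k=4
[5,6] N  lex  "plan"
[2,6] PP\S  >  k=5
[1,6] PP  <  k=2
[0,6] S  >  k=1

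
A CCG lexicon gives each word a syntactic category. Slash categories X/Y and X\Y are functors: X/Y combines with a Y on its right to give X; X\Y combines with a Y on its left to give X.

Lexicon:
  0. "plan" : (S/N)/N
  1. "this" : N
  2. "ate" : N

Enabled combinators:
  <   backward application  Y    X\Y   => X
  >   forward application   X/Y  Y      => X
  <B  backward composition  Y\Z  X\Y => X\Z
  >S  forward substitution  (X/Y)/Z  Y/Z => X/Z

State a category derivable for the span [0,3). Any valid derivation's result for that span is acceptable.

[0,3] S   >
  [0,2] S/N   >
    [0,1] "plan" : (S/N)/N
    [1,2] "this" : N
  [2,3] "ate" : N

S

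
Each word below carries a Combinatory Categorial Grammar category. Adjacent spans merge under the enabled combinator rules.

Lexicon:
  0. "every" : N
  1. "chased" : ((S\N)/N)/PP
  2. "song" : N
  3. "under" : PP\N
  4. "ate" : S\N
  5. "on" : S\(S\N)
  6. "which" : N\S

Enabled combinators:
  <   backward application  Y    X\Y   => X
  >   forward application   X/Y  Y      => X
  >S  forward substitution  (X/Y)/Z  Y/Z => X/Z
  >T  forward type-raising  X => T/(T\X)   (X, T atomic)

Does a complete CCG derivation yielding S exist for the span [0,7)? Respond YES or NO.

[0,7] S   >
  [0,1] S/(S\N)   >T
    [0,1] "every" : N
  [1,7] S\N   >
    [1,4] (S\N)/N   >
      [1,2] "chased" : ((S\N)/N)/PP
      [2,4] PP   >
        [2,3] PP/(PP\N)   >T
          [2,3] "song" : N
        [3,4] "under" : PP\N
    [4,7] N   <
      [4,6] S   <
        [4,5] "ate" : S\N
        [5,6] "on" : S\(S\N)
      [6,7] "which" : N\S

YES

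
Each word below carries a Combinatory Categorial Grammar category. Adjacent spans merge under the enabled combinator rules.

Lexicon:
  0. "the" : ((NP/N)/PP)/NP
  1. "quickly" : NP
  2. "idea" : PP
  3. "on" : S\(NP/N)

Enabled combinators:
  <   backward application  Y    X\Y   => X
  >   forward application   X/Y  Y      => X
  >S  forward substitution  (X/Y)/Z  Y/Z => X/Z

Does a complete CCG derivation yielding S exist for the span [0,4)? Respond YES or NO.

[0,4] S   <
  [0,3] NP/N   >
    [0,2] (NP/N)/PP   >
      [0,1] "the" : ((NP/N)/PP)/NP
      [1,2] "quickly" : NP
    [2,3] "idea" : PP
  [3,4] "on" : S\(NP/N)

YES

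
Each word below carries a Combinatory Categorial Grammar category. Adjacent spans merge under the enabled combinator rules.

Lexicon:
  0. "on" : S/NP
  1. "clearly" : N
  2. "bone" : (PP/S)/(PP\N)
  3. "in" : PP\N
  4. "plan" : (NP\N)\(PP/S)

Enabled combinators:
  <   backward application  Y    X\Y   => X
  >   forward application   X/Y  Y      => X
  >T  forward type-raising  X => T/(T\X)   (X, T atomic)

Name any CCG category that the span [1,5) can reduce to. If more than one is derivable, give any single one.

NP

[0,5] S   >
  [0,1] "on" : S/NP
  [1,5] NP   >
    [1,2] NP/(NP\N)   >T
      [1,2] "clearly" : N
    [2,5] NP\N   <
      [2,4] PP/S   >
        [2,3] "bone" : (PP/S)/(PP\N)
        [3,4] "in" : PP\N
      [4,5] "plan" : (NP\N)\(PP/S)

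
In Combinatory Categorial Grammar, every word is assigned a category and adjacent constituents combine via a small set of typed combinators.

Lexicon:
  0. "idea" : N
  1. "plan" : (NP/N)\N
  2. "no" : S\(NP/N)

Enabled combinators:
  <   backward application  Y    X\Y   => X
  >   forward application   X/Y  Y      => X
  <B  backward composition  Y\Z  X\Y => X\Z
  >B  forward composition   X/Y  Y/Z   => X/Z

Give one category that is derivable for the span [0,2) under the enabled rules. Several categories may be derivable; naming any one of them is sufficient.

NP/N

[0,3] S   <
  [0,2] NP/N   <
    [0,1] "idea" : N
    [1,2] "plan" : (NP/N)\N
  [2,3] "no" : S\(NP/N)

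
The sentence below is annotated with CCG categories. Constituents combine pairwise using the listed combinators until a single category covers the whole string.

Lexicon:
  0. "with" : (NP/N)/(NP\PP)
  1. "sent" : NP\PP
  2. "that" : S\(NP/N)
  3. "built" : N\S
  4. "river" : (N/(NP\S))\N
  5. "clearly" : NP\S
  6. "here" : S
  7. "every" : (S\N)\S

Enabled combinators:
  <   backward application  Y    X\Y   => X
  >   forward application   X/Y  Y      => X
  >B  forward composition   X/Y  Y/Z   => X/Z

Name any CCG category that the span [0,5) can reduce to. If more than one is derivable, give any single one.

N/(NP\S)

[0,8] S   <
  [0,6] N   >
    [0,5] N/(NP\S)   <
      [0,4] N   <
        [0,3] S   <
          [0,2] NP/N   >
            [0,1] "with" : (NP/N)/(NP\PP)
            [1,2] "sent" : NP\PP
          [2,3] "that" : S\(NP/N)
        [3,4] "built" : N\S
      [4,5] "river" : (N/(NP\S))\N
    [5,6] "clearly" : NP\S
  [6,8] S\N   <
    [6,7] "here" : S
    [7,8] "every" : (S\N)\S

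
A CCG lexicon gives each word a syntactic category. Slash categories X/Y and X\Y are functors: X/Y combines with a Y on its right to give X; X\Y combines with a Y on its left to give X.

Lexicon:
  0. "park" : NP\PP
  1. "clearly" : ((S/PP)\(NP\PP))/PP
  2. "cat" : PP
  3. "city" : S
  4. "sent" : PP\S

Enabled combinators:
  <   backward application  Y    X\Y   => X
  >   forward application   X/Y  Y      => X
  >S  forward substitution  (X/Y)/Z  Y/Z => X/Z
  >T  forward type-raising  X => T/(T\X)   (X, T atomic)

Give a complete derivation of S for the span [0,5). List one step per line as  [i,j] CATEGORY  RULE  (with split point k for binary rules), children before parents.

[0,1] NP\PP  lex  "park"
[1,2] ((S/PP)\(NP\PP))/PP  lex  "clearly"
[2,3] PP  lex  "cat"
[1,3] (S/PP)\(NP\PP)  >  k=2
[0,3] S/PP  <  k=1
[3,4] S  lex  "city"
[4,5] PP\S  lex  "sent"
[3,5] PP  <  k=4
[0,5] S  >  k=3

[0,5] S   >
  [0,3] S/PP   <
    [0,1] "park" : NP\PP
    [1,3] (S/PP)\(NP\PP)   >
      [1,2] "clearly" : ((S/PP)\(NP\PP))/PP
      [2,3] "cat" : PP
  [3,5] PP   <
    [3,4] "city" : S
    [4,5] "sent" : PP\S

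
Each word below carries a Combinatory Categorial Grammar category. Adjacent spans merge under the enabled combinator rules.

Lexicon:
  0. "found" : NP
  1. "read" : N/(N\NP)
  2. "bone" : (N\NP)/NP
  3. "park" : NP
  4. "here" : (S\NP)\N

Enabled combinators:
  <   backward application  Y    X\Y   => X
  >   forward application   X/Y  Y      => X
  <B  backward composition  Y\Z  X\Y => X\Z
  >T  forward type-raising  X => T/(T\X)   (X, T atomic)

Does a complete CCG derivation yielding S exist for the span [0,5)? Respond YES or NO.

YES

[0,5] S   <
  [0,1] "found" : NP
  [1,5] S\NP   <
    [1,4] N   >
      [1,2] "read" : N/(N\NP)
      [2,4] N\NP   >
        [2,3] "bone" : (N\NP)/NP
        [3,4] "park" : NP
    [4,5] "here" : (S\NP)\N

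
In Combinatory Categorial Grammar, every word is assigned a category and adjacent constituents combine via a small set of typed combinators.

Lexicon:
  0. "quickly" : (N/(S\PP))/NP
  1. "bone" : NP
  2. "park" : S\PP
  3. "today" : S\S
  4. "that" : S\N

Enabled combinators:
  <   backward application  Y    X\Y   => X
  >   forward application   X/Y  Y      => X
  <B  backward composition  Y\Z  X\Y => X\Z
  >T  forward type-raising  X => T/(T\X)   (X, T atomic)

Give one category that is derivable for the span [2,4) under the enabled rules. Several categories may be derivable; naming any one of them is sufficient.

[0,5] S   <
  [0,4] N   >
    [0,2] N/(S\PP)   >
      [0,1] "quickly" : (N/(S\PP))/NP
      [1,2] "bone" : NP
    [2,4] S\PP   <B
      [2,3] "park" : S\PP
      [3,4] "today" : S\S
  [4,5] "that" : S\N

S\PP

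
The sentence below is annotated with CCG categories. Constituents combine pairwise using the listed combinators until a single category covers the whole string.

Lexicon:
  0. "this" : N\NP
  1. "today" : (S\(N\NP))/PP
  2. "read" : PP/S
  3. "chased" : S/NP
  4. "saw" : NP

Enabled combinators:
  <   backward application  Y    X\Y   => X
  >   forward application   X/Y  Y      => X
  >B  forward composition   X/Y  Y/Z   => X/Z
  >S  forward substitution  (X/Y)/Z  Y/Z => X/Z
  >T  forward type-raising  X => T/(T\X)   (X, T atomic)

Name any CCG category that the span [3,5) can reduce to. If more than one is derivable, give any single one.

S

[0,5] S   <
  [0,1] "this" : N\NP
  [1,5] S\(N\NP)   >
    [1,2] "today" : (S\(N\NP))/PP
    [2,5] PP   >
      [2,3] "read" : PP/S
      [3,5] S   >
        [3,4] "chased" : S/NP
        [4,5] "saw" : NP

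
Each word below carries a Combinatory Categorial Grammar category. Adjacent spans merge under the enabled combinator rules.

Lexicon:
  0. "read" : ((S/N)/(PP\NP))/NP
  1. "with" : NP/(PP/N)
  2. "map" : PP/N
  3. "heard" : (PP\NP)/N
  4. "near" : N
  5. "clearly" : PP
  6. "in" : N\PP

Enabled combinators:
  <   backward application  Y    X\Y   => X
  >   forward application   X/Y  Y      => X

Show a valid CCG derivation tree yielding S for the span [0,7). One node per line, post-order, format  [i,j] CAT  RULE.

[0,1] ((S/N)/(PP\NP))/NP  lex  "read"
[1,2] NP/(PP/N)  lex  "with"
[2,3] PP/N  lex  "map"
[1,3] NP  >  k=2
[0,3] (S/N)/(PP\NP)  >  k=1
[3,4] (PP\NP)/N  lex  "heard"
[4,5] N  lex  "near"
[3,5] PP\NP  >  k=4
[0,5] S/N  >  k=3
[5,6] PP  lex  "clearly"
[6,7] N\PP  lex  "in"
[5,7] N  <  k=6
[0,7] S  >  k=5

[0,7] S   >
  [0,5] S/N   >
    [0,3] (S/N)/(PP\NP)   >
      [0,1] "read" : ((S/N)/(PP\NP))/NP
      [1,3] NP   >
        [1,2] "with" : NP/(PP/N)
        [2,3] "map" : PP/N
    [3,5] PP\NP   >
      [3,4] "heard" : (PP\NP)/N
      [4,5] "near" : N
  [5,7] N   <
    [5,6] "clearly" : PP
    [6,7] "in" : N\PP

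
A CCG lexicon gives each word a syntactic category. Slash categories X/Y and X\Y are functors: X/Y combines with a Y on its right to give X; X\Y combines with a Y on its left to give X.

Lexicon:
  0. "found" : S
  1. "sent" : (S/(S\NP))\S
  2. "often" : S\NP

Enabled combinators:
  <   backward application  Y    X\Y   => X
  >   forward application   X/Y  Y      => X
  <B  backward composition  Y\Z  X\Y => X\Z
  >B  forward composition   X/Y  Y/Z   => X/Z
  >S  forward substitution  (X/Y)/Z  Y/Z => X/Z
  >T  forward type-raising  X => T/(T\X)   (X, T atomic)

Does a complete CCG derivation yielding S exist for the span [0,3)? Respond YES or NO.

[0,3] S   >
  [0,2] S/(S\NP)   <
    [0,1] "found" : S
    [1,2] "sent" : (S/(S\NP))\S
  [2,3] "often" : S\NP

YES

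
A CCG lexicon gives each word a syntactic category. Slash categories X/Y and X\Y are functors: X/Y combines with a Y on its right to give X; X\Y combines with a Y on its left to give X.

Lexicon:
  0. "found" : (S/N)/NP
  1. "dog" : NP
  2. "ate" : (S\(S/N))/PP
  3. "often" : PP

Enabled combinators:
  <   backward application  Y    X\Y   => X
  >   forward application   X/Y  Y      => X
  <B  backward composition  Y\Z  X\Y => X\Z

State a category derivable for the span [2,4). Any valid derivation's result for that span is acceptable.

S\(S/N)

[0,4] S   <
  [0,2] S/N   >
    [0,1] "found" : (S/N)/NP
    [1,2] "dog" : NP
  [2,4] S\(S/N)   >
    [2,3] "ate" : (S\(S/N))/PP
    [3,4] "often" : PP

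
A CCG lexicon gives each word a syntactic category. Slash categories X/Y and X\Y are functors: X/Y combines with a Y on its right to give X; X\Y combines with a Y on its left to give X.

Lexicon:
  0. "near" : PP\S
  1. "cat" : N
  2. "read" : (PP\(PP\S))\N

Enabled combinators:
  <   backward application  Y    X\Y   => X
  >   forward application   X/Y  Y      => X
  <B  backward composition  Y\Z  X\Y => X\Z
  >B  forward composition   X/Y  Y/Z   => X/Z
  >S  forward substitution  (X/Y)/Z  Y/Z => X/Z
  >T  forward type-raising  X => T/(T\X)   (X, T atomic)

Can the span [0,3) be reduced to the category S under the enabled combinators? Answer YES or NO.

NO

PP\S N (PP\(PP\S))\N
CKY chart[0,3] = {N/(N\PP), NP/(NP\PP), PP, PP/(PP\PP), S/(S\PP)}; S ∉ chart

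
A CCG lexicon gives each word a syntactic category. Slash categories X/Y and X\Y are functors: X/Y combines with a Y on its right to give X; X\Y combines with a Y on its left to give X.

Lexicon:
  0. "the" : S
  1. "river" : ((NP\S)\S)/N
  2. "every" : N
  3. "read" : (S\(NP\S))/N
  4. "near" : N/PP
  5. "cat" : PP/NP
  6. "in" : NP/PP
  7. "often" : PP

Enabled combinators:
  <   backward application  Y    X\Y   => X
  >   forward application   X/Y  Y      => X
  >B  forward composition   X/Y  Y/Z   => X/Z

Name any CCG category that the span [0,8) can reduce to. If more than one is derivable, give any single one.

[0,8] S   <
  [0,3] NP\S   <
    [0,1] "the" : S
    [1,3] (NP\S)\S   >
      [1,2] "river" : ((NP\S)\S)/N
      [2,3] "every" : N
  [3,8] S\(NP\S)   >
    [3,4] "read" : (S\(NP\S))/N
    [4,8] N   >
      [4,6] N/NP   >B
        [4,5] "near" : N/PP
        [5,6] "cat" : PP/NP
      [6,8] NP   >
        [6,7] "in" : NP/PP
        [7,8] "often" : PP

S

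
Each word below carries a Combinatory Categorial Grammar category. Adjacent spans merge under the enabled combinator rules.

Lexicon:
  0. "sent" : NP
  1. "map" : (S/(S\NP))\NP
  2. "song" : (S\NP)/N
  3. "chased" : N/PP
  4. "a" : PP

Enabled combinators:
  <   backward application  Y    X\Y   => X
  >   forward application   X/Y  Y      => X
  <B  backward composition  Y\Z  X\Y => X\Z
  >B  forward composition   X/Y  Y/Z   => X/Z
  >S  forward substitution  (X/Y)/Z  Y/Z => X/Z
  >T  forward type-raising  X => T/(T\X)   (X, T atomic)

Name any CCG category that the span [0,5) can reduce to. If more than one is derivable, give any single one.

S

[0,5] S   >
  [0,2] S/(S\NP)   <
    [0,1] "sent" : NP
    [1,2] "map" : (S/(S\NP))\NP
  [2,5] S\NP   >
    [2,3] "song" : (S\NP)/N
    [3,5] N   >
      [3,4] "chased" : N/PP
      [4,5] "a" : PP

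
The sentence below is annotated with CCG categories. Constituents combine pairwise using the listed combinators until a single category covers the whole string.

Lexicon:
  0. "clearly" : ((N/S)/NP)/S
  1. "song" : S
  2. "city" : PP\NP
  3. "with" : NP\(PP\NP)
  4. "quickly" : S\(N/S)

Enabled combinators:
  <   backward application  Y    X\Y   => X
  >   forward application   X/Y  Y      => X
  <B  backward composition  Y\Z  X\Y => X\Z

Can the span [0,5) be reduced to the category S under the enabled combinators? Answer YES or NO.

YES

[0,5] S   <
  [0,4] N/S   >
    [0,2] (N/S)/NP   >
      [0,1] "clearly" : ((N/S)/NP)/S
      [1,2] "song" : S
    [2,4] NP   <
      [2,3] "city" : PP\NP
      [3,4] "with" : NP\(PP\NP)
  [4,5] "quickly" : S\(N/S)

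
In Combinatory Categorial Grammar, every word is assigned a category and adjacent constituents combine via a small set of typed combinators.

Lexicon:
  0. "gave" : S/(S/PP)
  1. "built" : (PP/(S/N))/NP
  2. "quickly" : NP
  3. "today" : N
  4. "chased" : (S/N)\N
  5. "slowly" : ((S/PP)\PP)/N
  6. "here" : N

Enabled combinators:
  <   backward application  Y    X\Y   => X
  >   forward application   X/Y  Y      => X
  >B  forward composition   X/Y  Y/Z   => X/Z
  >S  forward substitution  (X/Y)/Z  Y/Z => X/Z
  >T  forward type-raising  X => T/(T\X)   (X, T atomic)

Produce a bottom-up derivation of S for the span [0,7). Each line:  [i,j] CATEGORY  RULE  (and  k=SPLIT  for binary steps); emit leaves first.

[0,7] S   >
  [0,1] "gave" : S/(S/PP)
  [1,7] S/PP   <
    [1,5] PP   >
      [1,3] PP/(S/N)   >
        [1,2] "built" : (PP/(S/N))/NP
        [2,3] "quickly" : NP
      [3,5] S/N   <
        [3,4] "today" : N
        [4,5] "chased" : (S/N)\N
    [5,7] (S/PP)\PP   >
      [5,6] "slowly" : ((S/PP)\PP)/N
      [6,7] "here" : N

[0,1] S/(S/PP)  lex  "gave"
[1,2] (PP/(S/N))/NP  lex  "built"
[2,3] NP  lex  "quickly"
[1,3] PP/(S/N)  >  k=2
[3,4] N  lex  "today"
[4,5] (S/N)\N  lex  "chased"
[3,5] S/N  <  k=4
[1,5] PP  >  k=3
[5,6] ((S/PP)\PP)/N  lex  "slowly"
[6,7] N  lex  "here"
[5,7] (S/PP)\PP  >  k=6
[1,7] S/PP  <  k=5
[0,7] S  >  k=1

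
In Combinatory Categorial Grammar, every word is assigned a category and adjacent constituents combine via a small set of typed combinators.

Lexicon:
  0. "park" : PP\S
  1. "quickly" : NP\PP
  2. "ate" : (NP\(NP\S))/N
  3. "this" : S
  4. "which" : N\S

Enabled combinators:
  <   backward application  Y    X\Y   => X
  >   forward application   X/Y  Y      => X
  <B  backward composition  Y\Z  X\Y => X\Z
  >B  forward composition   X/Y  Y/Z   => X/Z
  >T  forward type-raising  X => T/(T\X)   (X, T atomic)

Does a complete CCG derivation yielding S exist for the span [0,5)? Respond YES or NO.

NO

PP\S NP\PP (NP\(NP\S))/N S N\S
CKY chart[0,5] = {N/(N\NP), NP, NP/(NP\NP), PP/(PP\NP), S/(S\NP)}; S ∉ chart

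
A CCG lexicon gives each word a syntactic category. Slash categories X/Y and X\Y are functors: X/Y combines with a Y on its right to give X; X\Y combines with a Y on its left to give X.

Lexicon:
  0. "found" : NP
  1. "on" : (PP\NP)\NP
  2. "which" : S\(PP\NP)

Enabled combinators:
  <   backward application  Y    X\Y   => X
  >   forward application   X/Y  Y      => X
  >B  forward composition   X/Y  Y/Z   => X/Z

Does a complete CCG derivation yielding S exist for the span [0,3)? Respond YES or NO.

YES

[0,3] S   <
  [0,2] PP\NP   <
    [0,1] "found" : NP
    [1,2] "on" : (PP\NP)\NP
  [2,3] "which" : S\(PP\NP)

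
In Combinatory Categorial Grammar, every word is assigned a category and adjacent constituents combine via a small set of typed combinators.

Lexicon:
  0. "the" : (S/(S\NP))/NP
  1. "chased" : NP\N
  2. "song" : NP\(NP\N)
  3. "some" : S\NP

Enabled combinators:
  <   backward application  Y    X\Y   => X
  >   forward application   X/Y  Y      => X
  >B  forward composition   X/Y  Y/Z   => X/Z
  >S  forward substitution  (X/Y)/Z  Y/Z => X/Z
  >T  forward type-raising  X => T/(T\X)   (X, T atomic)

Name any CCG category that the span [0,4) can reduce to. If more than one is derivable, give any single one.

[0,4] S   >
  [0,3] S/(S\NP)   >
    [0,1] "the" : (S/(S\NP))/NP
    [1,3] NP   <
      [1,2] "chased" : NP\N
      [2,3] "song" : NP\(NP\N)
  [3,4] "some" : S\NP

S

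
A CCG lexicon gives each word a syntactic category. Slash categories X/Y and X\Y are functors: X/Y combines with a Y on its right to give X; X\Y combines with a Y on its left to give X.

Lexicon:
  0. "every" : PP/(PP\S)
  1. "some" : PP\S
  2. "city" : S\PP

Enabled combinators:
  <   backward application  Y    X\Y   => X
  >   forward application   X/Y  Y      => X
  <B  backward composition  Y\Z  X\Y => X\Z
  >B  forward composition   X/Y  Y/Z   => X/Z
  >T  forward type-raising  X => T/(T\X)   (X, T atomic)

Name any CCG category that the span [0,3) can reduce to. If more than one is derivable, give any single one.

[0,3] S   <
  [0,2] PP   >
    [0,1] "every" : PP/(PP\S)
    [1,2] "some" : PP\S
  [2,3] "city" : S\PP

S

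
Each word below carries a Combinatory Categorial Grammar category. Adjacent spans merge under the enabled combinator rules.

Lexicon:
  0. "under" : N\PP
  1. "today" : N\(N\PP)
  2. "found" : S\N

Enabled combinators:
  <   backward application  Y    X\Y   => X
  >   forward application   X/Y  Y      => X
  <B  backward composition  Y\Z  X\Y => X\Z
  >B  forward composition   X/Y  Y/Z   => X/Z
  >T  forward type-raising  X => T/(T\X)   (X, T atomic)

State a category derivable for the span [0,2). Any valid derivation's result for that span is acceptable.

[0,3] S   <
  [0,2] N   <
    [0,1] "under" : N\PP
    [1,2] "today" : N\(N\PP)
  [2,3] "found" : S\N

N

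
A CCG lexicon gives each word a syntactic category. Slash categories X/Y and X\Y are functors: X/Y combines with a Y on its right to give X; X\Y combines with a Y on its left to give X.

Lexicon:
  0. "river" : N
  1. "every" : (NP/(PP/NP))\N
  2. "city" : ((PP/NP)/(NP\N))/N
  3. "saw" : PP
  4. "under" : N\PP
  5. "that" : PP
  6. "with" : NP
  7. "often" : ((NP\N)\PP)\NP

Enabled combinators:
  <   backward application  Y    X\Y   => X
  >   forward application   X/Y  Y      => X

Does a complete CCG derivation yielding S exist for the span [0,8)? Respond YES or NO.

N (NP/(PP/NP))\N ((PP/NP)/(NP\N))/N PP N\PP PP NP ((NP\N)\PP)\NP
CKY chart[0,8] = {NP}; S ∉ chart

NO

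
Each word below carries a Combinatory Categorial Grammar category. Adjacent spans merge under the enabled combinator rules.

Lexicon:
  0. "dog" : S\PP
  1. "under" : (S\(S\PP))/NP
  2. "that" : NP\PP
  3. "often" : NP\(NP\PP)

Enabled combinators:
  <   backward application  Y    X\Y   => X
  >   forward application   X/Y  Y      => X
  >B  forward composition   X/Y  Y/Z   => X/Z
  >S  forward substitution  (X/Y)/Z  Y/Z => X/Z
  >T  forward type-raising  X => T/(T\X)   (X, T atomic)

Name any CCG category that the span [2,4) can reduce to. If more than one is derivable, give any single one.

[0,4] S   <
  [0,1] "dog" : S\PP
  [1,4] S\(S\PP)   >
    [1,2] "under" : (S\(S\PP))/NP
    [2,4] NP   <
      [2,3] "that" : NP\PP
      [3,4] "often" : NP\(NP\PP)

NP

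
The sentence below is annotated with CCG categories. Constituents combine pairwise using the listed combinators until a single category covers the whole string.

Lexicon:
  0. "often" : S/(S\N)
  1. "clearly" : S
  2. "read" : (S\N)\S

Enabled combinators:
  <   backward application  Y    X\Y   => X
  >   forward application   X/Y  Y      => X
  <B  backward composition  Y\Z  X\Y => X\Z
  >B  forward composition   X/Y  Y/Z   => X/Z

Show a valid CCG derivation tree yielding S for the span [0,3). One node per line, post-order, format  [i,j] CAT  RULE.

[0,3] S   >
  [0,1] "often" : S/(S\N)
  [1,3] S\N   <
    [1,2] "clearly" : S
    [2,3] "read" : (S\N)\S

[0,1] S/(S\N)  lex  "often"
[1,2] S  lex  "clearly"
[2,3] (S\N)\S  lex  "read"
[1,3] S\N  <  k=2
[0,3] S  >  k=1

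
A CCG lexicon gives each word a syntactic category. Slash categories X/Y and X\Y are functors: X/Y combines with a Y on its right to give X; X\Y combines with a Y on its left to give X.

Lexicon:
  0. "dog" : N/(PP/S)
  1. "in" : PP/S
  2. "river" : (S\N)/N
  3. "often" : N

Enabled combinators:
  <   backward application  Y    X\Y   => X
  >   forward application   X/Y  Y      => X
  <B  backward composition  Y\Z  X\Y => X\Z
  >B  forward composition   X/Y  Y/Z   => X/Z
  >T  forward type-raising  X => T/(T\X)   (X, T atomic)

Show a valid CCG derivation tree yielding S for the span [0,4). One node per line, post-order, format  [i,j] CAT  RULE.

[0,1] N/(PP/S)  lex  "dog"
[1,2] PP/S  lex  "in"
[0,2] N  >  k=1
[2,3] (S\N)/N  lex  "river"
[3,4] N  lex  "often"
[2,4] S\N  >  k=3
[0,4] S  <  k=2

[0,4] S   <
  [0,2] N   >
    [0,1] "dog" : N/(PP/S)
    [1,2] "in" : PP/S
  [2,4] S\N   >
    [2,3] "river" : (S\N)/N
    [3,4] "often" : N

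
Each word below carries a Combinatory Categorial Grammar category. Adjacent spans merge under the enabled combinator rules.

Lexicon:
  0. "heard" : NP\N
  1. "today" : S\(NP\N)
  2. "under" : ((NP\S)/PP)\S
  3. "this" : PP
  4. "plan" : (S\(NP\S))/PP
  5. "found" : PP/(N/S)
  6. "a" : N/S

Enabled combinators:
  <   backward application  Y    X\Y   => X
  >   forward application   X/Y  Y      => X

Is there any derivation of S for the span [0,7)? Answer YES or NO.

[0,7] S   <
  [0,4] NP\S   >
    [0,3] (NP\S)/PP   <
      [0,2] S   <
        [0,1] "heard" : NP\N
        [1,2] "today" : S\(NP\N)
      [2,3] "under" : ((NP\S)/PP)\S
    [3,4] "this" : PP
  [4,7] S\(NP\S)   >
    [4,5] "plan" : (S\(NP\S))/PP
    [5,7] PP   >
      [5,6] "found" : PP/(N/S)
      [6,7] "a" : N/S

YES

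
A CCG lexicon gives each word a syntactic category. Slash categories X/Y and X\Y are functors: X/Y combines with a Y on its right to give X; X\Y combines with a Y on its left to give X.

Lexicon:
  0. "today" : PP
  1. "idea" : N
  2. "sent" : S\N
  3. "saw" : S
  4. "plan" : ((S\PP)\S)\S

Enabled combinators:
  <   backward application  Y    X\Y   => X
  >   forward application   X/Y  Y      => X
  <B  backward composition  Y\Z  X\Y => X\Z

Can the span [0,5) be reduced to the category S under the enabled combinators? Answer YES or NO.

YES

[0,5] S   <
  [0,1] "today" : PP
  [1,5] S\PP   <
    [1,3] S   <
      [1,2] "idea" : N
      [2,3] "sent" : S\N
    [3,5] (S\PP)\S   <
      [3,4] "saw" : S
      [4,5] "plan" : ((S\PP)\S)\S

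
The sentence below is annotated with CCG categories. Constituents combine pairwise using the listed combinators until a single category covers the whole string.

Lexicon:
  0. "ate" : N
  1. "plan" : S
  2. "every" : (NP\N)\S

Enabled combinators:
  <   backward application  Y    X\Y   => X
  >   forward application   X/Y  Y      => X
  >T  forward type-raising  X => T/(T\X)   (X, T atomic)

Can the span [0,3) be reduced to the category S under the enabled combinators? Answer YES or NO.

N S (NP\N)\S
CKY chart[0,3] = {N/(N\NP), NP, NP/(NP\NP), PP/(PP\NP), S/(S\NP)}; S ∉ chart

NO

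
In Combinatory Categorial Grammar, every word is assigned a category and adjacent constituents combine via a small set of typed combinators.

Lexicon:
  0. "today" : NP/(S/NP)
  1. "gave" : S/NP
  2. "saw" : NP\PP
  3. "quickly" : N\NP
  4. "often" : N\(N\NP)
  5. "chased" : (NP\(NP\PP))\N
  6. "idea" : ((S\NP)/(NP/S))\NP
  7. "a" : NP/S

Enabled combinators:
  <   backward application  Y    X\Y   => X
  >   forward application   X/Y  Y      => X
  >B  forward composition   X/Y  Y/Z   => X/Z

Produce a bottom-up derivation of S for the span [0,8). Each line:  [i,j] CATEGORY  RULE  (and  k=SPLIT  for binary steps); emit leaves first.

[0,8] S   <
  [0,2] NP   >
    [0,1] "today" : NP/(S/NP)
    [1,2] "gave" : S/NP
  [2,8] S\NP   >
    [2,7] (S\NP)/(NP/S)   <
      [2,6] NP   <
        [2,3] "saw" : NP\PP
        [3,6] NP\(NP\PP)   <
          [3,5] N   <
            [3,4] "quickly" : N\NP
            [4,5] "often" : N\(N\NP)
          [5,6] "chased" : (NP\(NP\PP))\N
      [6,7] "idea" : ((S\NP)/(NP/S))\NP
    [7,8] "a" : NP/S

[0,1] NP/(S/NP)  lex  "today"
[1,2] S/NP  lex  "gave"
[0,2] NP  >  k=1
[2,3] NP\PP  lex  "saw"
[3,4] N\NP  lex  "quickly"
[4,5] N\(N\NP)  lex  "often"
[3,5] N  <  k=4
[5,6] (NP\(NP\PP))\N  lex  "chased"
[3,6] NP\(NP\PP)  <  k=5
[2,6] NP  <  k=3
[6,7] ((S\NP)/(NP/S))\NP  lex  "idea"
[2,7] (S\NP)/(NP/S)  <  k=6
[7,8] NP/S  lex  "a"
[2,8] S\NP  >  k=7
[0,8] S  <  k=2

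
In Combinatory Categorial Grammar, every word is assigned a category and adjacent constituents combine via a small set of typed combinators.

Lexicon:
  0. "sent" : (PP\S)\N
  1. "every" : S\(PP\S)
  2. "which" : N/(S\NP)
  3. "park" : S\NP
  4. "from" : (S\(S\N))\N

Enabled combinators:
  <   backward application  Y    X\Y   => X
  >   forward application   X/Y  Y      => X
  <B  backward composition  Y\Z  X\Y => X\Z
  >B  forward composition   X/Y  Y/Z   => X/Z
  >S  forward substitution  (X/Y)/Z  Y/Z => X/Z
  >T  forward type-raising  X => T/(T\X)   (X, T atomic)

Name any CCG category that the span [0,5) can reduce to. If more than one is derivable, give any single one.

S

[0,5] S   <
  [0,2] S\N   <B
    [0,1] "sent" : (PP\S)\N
    [1,2] "every" : S\(PP\S)
  [2,5] S\(S\N)   <
    [2,4] N   >
      [2,3] "which" : N/(S\NP)
      [3,4] "park" : S\NP
    [4,5] "from" : (S\(S\N))\N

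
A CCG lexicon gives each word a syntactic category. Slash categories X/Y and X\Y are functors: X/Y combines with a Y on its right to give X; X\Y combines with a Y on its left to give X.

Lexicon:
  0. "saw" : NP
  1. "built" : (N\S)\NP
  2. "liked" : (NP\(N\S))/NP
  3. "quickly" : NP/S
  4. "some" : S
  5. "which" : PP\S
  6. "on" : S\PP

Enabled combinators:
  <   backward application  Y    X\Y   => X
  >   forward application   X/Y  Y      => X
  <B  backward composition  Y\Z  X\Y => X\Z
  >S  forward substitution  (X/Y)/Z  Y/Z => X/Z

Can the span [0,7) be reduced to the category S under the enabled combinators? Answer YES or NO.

NO

NP (N\S)\NP (NP\(N\S))/NP NP/S S PP\S S\PP
CKY chart[0,7] = {NP}; S ∉ chart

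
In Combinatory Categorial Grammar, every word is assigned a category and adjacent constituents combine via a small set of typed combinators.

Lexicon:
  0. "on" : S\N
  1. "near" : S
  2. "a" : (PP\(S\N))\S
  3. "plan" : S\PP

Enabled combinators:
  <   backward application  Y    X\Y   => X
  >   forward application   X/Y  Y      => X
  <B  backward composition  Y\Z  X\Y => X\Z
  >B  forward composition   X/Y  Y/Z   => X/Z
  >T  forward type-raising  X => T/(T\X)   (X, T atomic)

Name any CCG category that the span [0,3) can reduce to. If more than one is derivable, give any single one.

PP

[0,4] S   <
  [0,3] PP   <
    [0,1] "on" : S\N
    [1,3] PP\(S\N)   <
      [1,2] "near" : S
      [2,3] "a" : (PP\(S\N))\S
  [3,4] "plan" : S\PP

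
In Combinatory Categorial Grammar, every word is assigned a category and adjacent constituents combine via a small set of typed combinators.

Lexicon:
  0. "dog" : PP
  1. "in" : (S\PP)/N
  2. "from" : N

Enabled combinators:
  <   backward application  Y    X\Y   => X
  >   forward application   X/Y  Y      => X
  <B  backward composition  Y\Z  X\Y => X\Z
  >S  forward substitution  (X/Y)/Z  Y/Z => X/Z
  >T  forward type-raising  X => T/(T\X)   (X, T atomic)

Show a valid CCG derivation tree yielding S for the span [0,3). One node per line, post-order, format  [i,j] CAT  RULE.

[0,3] S   <
  [0,1] "dog" : PP
  [1,3] S\PP   >
    [1,2] "in" : (S\PP)/N
    [2,3] "from" : N

[0,1] PP  lex  "dog"
[1,2] (S\PP)/N  lex  "in"
[2,3] N  lex  "from"
[1,3] S\PP  >  k=2
[0,3] S  <  k=1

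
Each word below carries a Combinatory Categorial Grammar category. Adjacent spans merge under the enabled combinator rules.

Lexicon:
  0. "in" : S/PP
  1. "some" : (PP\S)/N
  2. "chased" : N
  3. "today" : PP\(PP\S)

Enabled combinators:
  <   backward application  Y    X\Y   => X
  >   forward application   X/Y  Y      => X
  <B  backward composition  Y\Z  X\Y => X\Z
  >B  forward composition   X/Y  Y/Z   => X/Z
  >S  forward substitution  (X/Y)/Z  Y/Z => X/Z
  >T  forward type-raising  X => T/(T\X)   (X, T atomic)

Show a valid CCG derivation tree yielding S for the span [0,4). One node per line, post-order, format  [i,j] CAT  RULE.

[0,4] S   >
  [0,1] "in" : S/PP
  [1,4] PP   <
    [1,3] PP\S   >
      [1,2] "some" : (PP\S)/N
      [2,3] "chased" : N
    [3,4] "today" : PP\(PP\S)

[0,1] S/PP  lex  "in"
[1,2] (PP\S)/N  lex  "some"
[2,3] N  lex  "chased"
[1,3] PP\S  >  k=2
[3,4] PP\(PP\S)  lex  "today"
[1,4] PP  <  k=3
[0,4] S  >  k=1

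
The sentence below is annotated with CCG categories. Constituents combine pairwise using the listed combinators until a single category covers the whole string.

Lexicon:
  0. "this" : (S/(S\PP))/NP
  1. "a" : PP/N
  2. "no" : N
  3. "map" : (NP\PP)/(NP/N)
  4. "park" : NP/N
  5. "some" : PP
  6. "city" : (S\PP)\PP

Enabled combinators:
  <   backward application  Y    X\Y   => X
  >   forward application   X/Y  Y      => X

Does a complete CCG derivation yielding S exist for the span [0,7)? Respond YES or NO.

[0,7] S   >
  [0,5] S/(S\PP)   >
    [0,1] "this" : (S/(S\PP))/NP
    [1,5] NP   <
      [1,3] PP   >
        [1,2] "a" : PP/N
        [2,3] "no" : N
      [3,5] NP\PP   >
        [3,4] "map" : (NP\PP)/(NP/N)
        [4,5] "park" : NP/N
  [5,7] S\PP   <
    [5,6] "some" : PP
    [6,7] "city" : (S\PP)\PP

YES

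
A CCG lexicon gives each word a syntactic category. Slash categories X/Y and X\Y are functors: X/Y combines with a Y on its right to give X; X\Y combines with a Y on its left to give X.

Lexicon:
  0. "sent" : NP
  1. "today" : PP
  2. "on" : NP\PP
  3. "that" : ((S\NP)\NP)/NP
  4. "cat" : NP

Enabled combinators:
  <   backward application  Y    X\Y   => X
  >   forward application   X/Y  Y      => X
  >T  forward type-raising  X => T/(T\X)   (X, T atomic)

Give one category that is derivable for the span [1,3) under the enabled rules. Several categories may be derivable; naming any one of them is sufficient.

[0,5] S   >
  [0,1] S/(S\NP)   >T
    [0,1] "sent" : NP
  [1,5] S\NP   <
    [1,3] NP   <
      [1,2] "today" : PP
      [2,3] "on" : NP\PP
    [3,5] (S\NP)\NP   >
      [3,4] "that" : ((S\NP)\NP)/NP
      [4,5] "cat" : NP

NP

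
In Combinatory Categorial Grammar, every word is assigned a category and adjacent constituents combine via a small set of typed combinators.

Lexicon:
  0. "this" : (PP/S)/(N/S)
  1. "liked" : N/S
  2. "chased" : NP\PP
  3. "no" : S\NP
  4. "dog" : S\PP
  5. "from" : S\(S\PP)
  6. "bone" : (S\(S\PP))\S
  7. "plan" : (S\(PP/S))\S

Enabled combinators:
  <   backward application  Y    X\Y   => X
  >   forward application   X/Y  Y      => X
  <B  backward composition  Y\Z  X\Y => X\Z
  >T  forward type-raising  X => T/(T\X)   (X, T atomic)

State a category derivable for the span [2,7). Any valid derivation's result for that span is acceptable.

S

[0,8] S   <
  [0,2] PP/S   >
    [0,1] "this" : (PP/S)/(N/S)
    [1,2] "liked" : N/S
  [2,8] S\(PP/S)   <
    [2,7] S   <
      [2,4] S\PP   <B
        [2,3] "chased" : NP\PP
        [3,4] "no" : S\NP
      [4,7] S\(S\PP)   <
        [4,6] S   <
          [4,5] "dog" : S\PP
          [5,6] "from" : S\(S\PP)
        [6,7] "bone" : (S\(S\PP))\S
    [7,8] "plan" : (S\(PP/S))\S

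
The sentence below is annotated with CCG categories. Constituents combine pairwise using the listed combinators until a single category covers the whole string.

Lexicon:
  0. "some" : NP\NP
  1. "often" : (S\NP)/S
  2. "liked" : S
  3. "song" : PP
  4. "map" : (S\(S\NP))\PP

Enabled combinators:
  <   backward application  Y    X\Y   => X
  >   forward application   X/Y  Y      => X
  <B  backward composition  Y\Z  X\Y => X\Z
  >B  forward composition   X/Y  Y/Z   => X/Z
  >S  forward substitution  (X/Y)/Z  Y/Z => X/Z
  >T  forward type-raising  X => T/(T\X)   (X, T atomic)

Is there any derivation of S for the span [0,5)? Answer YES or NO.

[0,5] S   <
  [0,3] S\NP   <B
    [0,1] "some" : NP\NP
    [1,3] S\NP   >
      [1,2] "often" : (S\NP)/S
      [2,3] "liked" : S
  [3,5] S\(S\NP)   <
    [3,4] "song" : PP
    [4,5] "map" : (S\(S\NP))\PP

YES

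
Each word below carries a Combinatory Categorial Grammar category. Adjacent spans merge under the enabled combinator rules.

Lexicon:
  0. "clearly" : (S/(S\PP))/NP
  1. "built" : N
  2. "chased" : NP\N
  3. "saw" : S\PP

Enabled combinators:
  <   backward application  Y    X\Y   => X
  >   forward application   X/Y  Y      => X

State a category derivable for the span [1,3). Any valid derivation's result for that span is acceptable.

[0,4] S   >
  [0,3] S/(S\PP)   >
    [0,1] "clearly" : (S/(S\PP))/NP
    [1,3] NP   <
      [1,2] "built" : N
      [2,3] "chased" : NP\N
  [3,4] "saw" : S\PP

NP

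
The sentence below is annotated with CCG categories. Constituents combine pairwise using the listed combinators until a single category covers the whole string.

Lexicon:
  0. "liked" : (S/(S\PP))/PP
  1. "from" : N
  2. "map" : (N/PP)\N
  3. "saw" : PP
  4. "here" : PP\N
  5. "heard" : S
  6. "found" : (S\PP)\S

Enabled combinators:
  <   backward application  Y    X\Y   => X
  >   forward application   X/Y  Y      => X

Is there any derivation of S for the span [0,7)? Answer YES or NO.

YES

[0,7] S   >
  [0,5] S/(S\PP)   >
    [0,1] "liked" : (S/(S\PP))/PP
    [1,5] PP   <
      [1,4] N   >
        [1,3] N/PP   <
          [1,2] "from" : N
          [2,3] "map" : (N/PP)\N
        [3,4] "saw" : PP
      [4,5] "here" : PP\N
  [5,7] S\PP   <
    [5,6] "heard" : S
    [6,7] "found" : (S\PP)\S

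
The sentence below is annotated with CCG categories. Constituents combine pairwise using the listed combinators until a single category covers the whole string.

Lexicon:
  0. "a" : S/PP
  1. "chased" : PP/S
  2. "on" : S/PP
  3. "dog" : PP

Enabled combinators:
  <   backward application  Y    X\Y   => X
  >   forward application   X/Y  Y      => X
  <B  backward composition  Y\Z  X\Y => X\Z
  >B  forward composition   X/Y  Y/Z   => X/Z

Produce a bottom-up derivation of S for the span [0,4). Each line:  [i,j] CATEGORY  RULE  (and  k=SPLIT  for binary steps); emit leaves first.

[0,4] S   >
  [0,1] "a" : S/PP
  [1,4] PP   >
    [1,2] "chased" : PP/S
    [2,4] S   >
      [2,3] "on" : S/PP
      [3,4] "dog" : PP

[0,1] S/PP  lex  "a"
[1,2] PP/S  lex  "chased"
[2,3] S/PP  lex  "on"
[3,4] PP  lex  "dog"
[2,4] S  >  k=3
[1,4] PP  >  k=2
[0,4] S  >  k=1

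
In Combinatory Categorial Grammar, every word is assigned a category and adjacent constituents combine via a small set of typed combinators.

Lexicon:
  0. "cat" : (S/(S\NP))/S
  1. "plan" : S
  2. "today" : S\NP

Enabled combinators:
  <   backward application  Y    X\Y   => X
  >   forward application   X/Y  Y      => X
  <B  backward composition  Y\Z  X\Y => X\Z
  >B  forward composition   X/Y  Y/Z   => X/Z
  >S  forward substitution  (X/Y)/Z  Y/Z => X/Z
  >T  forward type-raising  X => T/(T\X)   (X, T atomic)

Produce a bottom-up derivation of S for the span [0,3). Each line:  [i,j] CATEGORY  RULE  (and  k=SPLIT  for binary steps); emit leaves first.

[0,1] (S/(S\NP))/S  lex  "cat"
[1,2] S  lex  "plan"
[0,2] S/(S\NP)  >  k=1
[2,3] S\NP  lex  "today"
[0,3] S  >  k=2

[0,3] S   >
  [0,2] S/(S\NP)   >
    [0,1] "cat" : (S/(S\NP))/S
    [1,2] "plan" : S
  [2,3] "today" : S\NP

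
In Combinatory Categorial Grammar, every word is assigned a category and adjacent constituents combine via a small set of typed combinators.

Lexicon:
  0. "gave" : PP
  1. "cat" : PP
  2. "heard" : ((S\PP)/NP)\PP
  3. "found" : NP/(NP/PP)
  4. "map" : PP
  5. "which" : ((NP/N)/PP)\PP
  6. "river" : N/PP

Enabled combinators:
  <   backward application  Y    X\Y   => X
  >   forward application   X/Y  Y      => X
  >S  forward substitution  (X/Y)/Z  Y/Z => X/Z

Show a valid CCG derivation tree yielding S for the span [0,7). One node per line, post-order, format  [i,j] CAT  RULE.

[0,1] PP  lex  "gave"
[1,2] PP  lex  "cat"
[2,3] ((S\PP)/NP)\PP  lex  "heard"
[1,3] (S\PP)/NP  <  k=2
[3,4] NP/(NP/PP)  lex  "found"
[4,5] PP  lex  "map"
[5,6] ((NP/N)/PP)\PP  lex  "which"
[4,6] (NP/N)/PP  <  k=5
[6,7] N/PP  lex  "river"
[4,7] NP/PP  >S  k=6
[3,7] NP  >  k=4
[1,7] S\PP  >  k=3
[0,7] S  <  k=1

[0,7] S   <
  [0,1] "gave" : PP
  [1,7] S\PP   >
    [1,3] (S\PP)/NP   <
      [1,2] "cat" : PP
      [2,3] "heard" : ((S\PP)/NP)\PP
    [3,7] NP   >
      [3,4] "found" : NP/(NP/PP)
      [4,7] NP/PP   >S
        [4,6] (NP/N)/PP   <
          [4,5] "map" : PP
          [5,6] "which" : ((NP/N)/PP)\PP
        [6,7] "river" : N/PP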